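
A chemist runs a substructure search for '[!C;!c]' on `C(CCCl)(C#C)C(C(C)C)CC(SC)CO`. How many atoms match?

The query [!C;!c] means: neither aliphatic nor aromatic carbon — same as [!#6].
Check the 16 heavy atoms by environment: 13× C → no; 1× S → match; 1× Cl → match; 1× O → match.
Summing the matching environments: 1 + 1 + 1 = 3 matching atoms.

3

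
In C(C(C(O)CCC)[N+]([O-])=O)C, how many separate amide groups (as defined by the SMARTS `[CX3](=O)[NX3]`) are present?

[CX3](=O)[NX3] is the SMARTS for an amide: a carbonyl carbon bonded to a trivalent nitrogen.
No fragment in the molecule satisfies every constraint, giving 0 matches.

0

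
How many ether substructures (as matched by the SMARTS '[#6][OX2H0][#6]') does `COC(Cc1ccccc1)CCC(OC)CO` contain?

2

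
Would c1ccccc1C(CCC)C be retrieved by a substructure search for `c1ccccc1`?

Yes

The pattern c1ccccc1 describes six aromatic carbons in a ring — a benzene ring.
The molecule carries a phenyl ring, whose atoms satisfy every constraint of the query, so the pattern matches.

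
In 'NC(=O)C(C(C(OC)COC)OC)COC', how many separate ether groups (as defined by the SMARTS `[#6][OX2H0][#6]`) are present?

4

[#6][OX2H0][#6] is the SMARTS for an ether: an aliphatic oxygen bridging two carbons with no H on the oxygen.
The molecule carries 4 separate instances of a methoxy ether (-OCH3) meeting every constraint; each maps to a distinct set of atoms, giving 4 matches.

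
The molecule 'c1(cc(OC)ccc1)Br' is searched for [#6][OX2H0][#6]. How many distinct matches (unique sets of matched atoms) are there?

1

[#6][OX2H0][#6] is the SMARTS for an ether: an aliphatic oxygen bridging two carbons with no H on the oxygen.
Exactly one fragment in the molecule meets all constraints, giving 1 match.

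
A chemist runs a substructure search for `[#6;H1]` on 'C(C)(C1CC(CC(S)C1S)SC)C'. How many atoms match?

5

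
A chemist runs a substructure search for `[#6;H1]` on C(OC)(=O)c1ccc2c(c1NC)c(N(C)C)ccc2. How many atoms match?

Check the 19 heavy atoms by environment: 5× c (aromatic, H0) → no; 5× c (aromatic, H1) → match; 1× N (H0) → no; 4× C (H3) → no; 1× N (H1) → no; 1× C (H0) → no; 2× O (H0) → no.
That gives 5 matching atoms.

5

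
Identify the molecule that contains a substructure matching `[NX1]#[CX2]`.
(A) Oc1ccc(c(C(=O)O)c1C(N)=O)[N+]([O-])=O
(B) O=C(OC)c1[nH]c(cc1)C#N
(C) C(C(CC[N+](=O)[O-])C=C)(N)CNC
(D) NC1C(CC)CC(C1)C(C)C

[NX1]#[CX2] describes a nitrogen triple-bonded to a two-connected carbon (a nitrile).
(A) has a primary amide (-C(=O)NH2) but the nitrogen is NX3, not NX1.
(B) contains a nitrile (-C#N), which satisfies every atom and bond constraint.
(C) has a primary amino group (-NH2) but the nitrogen is NX3 (three connections), not NX1 triple-bonded.
(D) has a primary amino group (-NH2) but the nitrogen is NX3 (three connections), not NX1 triple-bonded.
So the answer is (B).

B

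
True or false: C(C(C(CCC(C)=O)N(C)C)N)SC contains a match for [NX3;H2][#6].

True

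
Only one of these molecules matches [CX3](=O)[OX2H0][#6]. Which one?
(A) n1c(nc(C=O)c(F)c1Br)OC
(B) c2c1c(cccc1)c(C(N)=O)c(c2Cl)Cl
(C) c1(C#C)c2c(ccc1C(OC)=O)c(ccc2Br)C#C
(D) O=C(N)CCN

C

[CX3](=O)[OX2H0][#6] describes a carbonyl carbon bonded to an oxygen that is itself bonded to carbon (no H on that O) (an ester).
(A) has a methoxy ether (-OCH3) but the ether oxygen is not adjacent to a C=O carbon.
(B) has a primary amide (-C(=O)NH2) but the carbonyl is bonded to N, not to an O-C linkage.
(C) contains a methyl-ester group (-C(=O)OCH3), which satisfies every atom and bond constraint.
(D) has a primary amide (-C(=O)NH2) but the carbonyl is bonded to N, not to an O-C linkage.
So the answer is (C).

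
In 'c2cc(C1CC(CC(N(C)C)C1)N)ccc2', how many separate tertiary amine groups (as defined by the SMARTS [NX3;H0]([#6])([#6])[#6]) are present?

[NX3;H0]([#6])([#6])[#6] is the SMARTS for a tertiary amine: a trivalent nitrogen with no H, bonded to three carbons.
Exactly one fragment in the molecule meets all constraints, giving 1 match.

1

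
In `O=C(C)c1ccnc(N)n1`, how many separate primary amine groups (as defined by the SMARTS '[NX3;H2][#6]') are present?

[NX3;H2][#6] is the SMARTS for a primary amine: a trivalent nitrogen with two H attached to carbon.
Exactly one fragment in the molecule meets all constraints, giving 1 match.

1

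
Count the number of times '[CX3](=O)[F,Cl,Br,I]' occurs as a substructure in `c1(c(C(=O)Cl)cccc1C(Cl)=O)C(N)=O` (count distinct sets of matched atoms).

2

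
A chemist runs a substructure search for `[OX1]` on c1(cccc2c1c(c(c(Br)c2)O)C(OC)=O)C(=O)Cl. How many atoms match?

2

The query [OX1] means: aliphatic oxygen with one total connection — typically a carbonyl =O or an oxide.
Check the 19 heavy atoms by environment: 10× c (aromatic, X3) → no; 2× C (X3) → no; 2× O (X1) → match; 1× Cl (X1) → no; 1× Br (X1) → no; 2× O (X2) → no; 1× C (X4) → no.
That gives 2 matching atoms.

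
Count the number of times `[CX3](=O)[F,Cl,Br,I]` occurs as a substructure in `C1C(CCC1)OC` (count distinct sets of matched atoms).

0

[CX3](=O)[F,Cl,Br,I] is the SMARTS for an acyl halide: a carbonyl carbon bonded to a halogen.
No fragment in the molecule satisfies every constraint, giving 0 matches.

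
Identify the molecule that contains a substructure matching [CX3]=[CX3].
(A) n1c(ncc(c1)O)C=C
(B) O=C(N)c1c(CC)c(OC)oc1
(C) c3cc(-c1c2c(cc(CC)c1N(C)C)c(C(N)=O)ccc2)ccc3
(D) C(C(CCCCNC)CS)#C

[CX3]=[CX3] describes a non-aromatic C=C double bond between two sp2 carbons (an alkene).
(A) contains a vinyl group (-CH=CH2), which satisfies every atom and bond constraint.
(B) has an ethyl group (-CH2CH3) but its C-C bond is a single bond between CX4 carbons, not CX3=CX3.
(C) has an ethyl group (-CH2CH3) but its C-C bond is a single bond between CX4 carbons, not CX3=CX3.
(D) has an ethynyl group (-C#CH) but the C-C bond is a triple bond, not a double bond.
So the answer is (A).

A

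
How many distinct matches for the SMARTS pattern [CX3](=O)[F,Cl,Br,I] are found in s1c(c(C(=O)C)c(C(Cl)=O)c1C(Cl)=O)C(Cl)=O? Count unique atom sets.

3

[CX3](=O)[F,Cl,Br,I] is the SMARTS for an acyl halide: a carbonyl carbon bonded to a halogen.
The molecule carries 3 separate instances of an acyl chloride (-C(=O)Cl) meeting every constraint; each maps to a distinct set of atoms, giving 3 matches.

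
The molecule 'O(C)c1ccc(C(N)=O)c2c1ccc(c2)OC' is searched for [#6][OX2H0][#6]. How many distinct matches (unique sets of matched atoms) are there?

2

[#6][OX2H0][#6] is the SMARTS for an ether: an aliphatic oxygen bridging two carbons with no H on the oxygen.
The molecule carries 2 separate instances of a methoxy ether (-OCH3) meeting every constraint; each maps to a distinct set of atoms, giving 2 matches.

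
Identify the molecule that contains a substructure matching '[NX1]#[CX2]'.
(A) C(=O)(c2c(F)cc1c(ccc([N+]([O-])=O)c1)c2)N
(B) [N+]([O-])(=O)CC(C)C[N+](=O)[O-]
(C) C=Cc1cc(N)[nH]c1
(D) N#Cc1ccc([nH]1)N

D

[NX1]#[CX2] describes a nitrogen triple-bonded to a two-connected carbon (a nitrile).
(A) has a nitro group (-[N+](=O)[O-]) but there is no C#N triple bond.
(B) has a nitro group (-[N+](=O)[O-]) but there is no C#N triple bond.
(C) has a primary amino group (-NH2) but the nitrogen is NX3 (three connections), not NX1 triple-bonded.
(D) contains a nitrile (-C#N), which satisfies every atom and bond constraint.
So the answer is (D).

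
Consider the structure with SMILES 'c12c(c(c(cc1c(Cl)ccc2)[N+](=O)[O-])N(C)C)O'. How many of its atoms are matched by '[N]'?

The query [N] means: uppercase N matches aliphatic (non-aromatic) nitrogen only.
Check the 18 heavy atoms by environment: 10× c (aromatic) → no; 2× O → no; 1× N → match; 2× C → no; 1× N (charge +1) → match; 1× O (charge -1) → no; 1× Cl → no.
Summing the matching environments: 1 + 1 = 2 matching atoms.

2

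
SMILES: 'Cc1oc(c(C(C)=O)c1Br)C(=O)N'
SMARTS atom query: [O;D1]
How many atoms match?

2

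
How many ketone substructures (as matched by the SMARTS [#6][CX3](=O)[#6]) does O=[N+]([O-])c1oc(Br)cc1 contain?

[#6][CX3](=O)[#6] is the SMARTS for a ketone: a carbonyl carbon (no H) flanked by two carbons.
No fragment in the molecule satisfies every constraint, giving 0 matches.

0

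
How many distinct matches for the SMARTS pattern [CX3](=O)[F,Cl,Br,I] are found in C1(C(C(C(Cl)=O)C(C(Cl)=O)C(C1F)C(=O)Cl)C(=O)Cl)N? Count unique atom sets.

4

[CX3](=O)[F,Cl,Br,I] is the SMARTS for an acyl halide: a carbonyl carbon bonded to a halogen.
The molecule carries 4 separate instances of an acyl chloride (-C(=O)Cl) meeting every constraint; each maps to a distinct set of atoms, giving 4 matches.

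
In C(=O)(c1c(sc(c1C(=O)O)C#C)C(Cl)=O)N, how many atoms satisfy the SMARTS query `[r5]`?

5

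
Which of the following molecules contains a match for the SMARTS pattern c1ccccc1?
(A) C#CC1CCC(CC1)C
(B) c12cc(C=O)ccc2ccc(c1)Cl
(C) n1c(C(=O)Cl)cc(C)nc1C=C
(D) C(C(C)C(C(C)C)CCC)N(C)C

c1ccccc1 describes six aromatic carbons in a ring (a benzene ring).
(A) has a methyl group (-CH3) but no six-membered all-carbon aromatic ring is present.
(B) contains the required atom environment, so the pattern matches.
(C) has a methyl group (-CH3) but no six-membered all-carbon aromatic ring is present.
(D) has a methyl group (-CH3) but no six-membered all-carbon aromatic ring is present.
So the answer is (B).

B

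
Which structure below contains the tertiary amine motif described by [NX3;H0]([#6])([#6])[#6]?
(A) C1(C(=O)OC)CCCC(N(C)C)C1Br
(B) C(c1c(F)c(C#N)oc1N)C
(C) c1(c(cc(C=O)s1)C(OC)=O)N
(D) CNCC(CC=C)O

A

[NX3;H0]([#6])([#6])[#6] describes a trivalent nitrogen with no H, bonded to three carbons (a tertiary amine).
(A) contains a dimethylamino group (-N(CH3)2), which satisfies every atom and bond constraint.
(B) has a primary amino group (-NH2) but the nitrogen has H2, not H0 with three carbons.
(C) has a primary amino group (-NH2) but the nitrogen has H2, not H0 with three carbons.
(D) has an N-methylamino group (-NHCH3) but the nitrogen still has one H (H1), not H0.
So the answer is (A).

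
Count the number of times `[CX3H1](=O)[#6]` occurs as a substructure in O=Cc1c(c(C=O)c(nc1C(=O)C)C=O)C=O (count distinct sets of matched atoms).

[CX3H1](=O)[#6] is the SMARTS for an aldehyde: an sp2 carbon with one H, double-bonded to O and single-bonded to carbon.
The molecule carries 4 separate instances of an aldehyde (-CHO) meeting every constraint; each maps to a distinct set of atoms, giving 4 matches.

4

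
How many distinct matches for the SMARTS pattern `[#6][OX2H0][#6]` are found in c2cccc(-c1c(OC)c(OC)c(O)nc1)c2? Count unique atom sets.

2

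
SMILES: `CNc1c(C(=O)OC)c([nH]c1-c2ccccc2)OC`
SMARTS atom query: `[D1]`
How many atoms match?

4

Check the 19 heavy atoms by environment: 1× n (aromatic, D2) → no; 5× c (aromatic, D3) → no; 5× c (aromatic, D2) → no; 2× O (D2) → no; 3× C (D1) → match; 1× C (D3) → no; 1× O (D1) → match; 1× N (D2) → no.
Summing the matching environments: 3 + 1 = 4 matching atoms.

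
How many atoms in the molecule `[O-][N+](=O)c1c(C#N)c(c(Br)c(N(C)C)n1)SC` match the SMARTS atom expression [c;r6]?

5

Check the 17 heavy atoms by environment: 1× n (aromatic, in 6-ring) → no; 5× c (aromatic, in 6-ring) → match; 1× Br (acyclic) → no; 1× S (acyclic) → no; 4× C (acyclic) → no; 2× N (acyclic) → no; 1× N (charge +1, acyclic) → no; 1× O (charge -1, acyclic) → no; 1× O (acyclic) → no.
That gives 5 matching atoms.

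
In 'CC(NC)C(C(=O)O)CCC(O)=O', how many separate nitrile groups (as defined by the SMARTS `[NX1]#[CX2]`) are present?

[NX1]#[CX2] is the SMARTS for a nitrile: a nitrogen triple-bonded to a two-connected carbon.
No fragment in the molecule satisfies every constraint, giving 0 matches.

0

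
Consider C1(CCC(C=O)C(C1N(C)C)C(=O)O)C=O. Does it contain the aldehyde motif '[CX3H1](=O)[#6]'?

The pattern [CX3H1](=O)[#6] describes an sp2 carbon with one H, double-bonded to O and single-bonded to carbon — an aldehyde.
The molecule carries an aldehyde (-CHO), whose atoms satisfy every constraint of the query, so the pattern matches.

Yes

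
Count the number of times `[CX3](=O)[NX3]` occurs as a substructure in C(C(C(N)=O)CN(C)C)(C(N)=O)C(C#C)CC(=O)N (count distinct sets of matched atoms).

3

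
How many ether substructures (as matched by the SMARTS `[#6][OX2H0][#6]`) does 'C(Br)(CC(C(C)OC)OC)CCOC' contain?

3

[#6][OX2H0][#6] is the SMARTS for an ether: an aliphatic oxygen bridging two carbons with no H on the oxygen.
The molecule carries 3 separate instances of a methoxy ether (-OCH3) meeting every constraint; each maps to a distinct set of atoms, giving 3 matches.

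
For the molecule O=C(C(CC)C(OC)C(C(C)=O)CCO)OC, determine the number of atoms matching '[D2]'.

Check the 17 heavy atoms by environment: 3× C (D2) → match; 5× C (D3) → no; 4× C (D1) → no; 3× O (D1) → no; 2× O (D2) → match.
Summing the matching environments: 3 + 2 = 5 matching atoms.

5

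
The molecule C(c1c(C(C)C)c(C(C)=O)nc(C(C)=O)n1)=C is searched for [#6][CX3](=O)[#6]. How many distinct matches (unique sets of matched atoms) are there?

2

[#6][CX3](=O)[#6] is the SMARTS for a ketone: a carbonyl carbon (no H) flanked by two carbons.
The molecule carries 2 separate instances of an acetyl/ketone group (-C(=O)CH3) meeting every constraint; each maps to a distinct set of atoms, giving 2 matches.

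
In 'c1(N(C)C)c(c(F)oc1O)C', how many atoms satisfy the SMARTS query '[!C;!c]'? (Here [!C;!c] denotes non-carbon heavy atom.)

The query [!C;!c] means: neither aliphatic nor aromatic carbon — same as [!#6].
Check the 11 heavy atoms by environment: 1× o (aromatic) → match; 4× c (aromatic) → no; 3× C → no; 1× N → match; 1× F → match; 1× O → match.
Summing the matching environments: 1 + 1 + 1 + 1 = 4 matching atoms.

4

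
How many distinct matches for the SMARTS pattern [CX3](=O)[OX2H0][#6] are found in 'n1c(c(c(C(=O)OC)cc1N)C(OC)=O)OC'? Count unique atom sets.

[CX3](=O)[OX2H0][#6] is the SMARTS for an ester: a carbonyl carbon bonded to an oxygen that is itself bonded to carbon (no H on that O).
The molecule carries 2 separate instances of a methyl-ester group (-C(=O)OCH3) meeting every constraint; each maps to a distinct set of atoms, giving 2 matches.

2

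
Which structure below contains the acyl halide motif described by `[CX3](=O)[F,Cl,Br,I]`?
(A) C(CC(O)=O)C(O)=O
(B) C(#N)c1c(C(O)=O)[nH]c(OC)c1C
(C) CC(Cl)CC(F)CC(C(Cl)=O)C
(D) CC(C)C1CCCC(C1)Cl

[CX3](=O)[F,Cl,Br,I] describes a carbonyl carbon bonded to a halogen (an acyl halide).
(A) has a carboxylic acid group (-C(=O)OH) but the carbonyl is bonded to -OH, not to a halogen.
(B) has a carboxylic acid group (-C(=O)OH) but the carbonyl is bonded to -OH, not to a halogen.
(C) contains an acyl chloride (-C(=O)Cl), which satisfies every atom and bond constraint.
(D) has a chloro substituent but the Cl is not on a carbonyl carbon.
So the answer is (C).

C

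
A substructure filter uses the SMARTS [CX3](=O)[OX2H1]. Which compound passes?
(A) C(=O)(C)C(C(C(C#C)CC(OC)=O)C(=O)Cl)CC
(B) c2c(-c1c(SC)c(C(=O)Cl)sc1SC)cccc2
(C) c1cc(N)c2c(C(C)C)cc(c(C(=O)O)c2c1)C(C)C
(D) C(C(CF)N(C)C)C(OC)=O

C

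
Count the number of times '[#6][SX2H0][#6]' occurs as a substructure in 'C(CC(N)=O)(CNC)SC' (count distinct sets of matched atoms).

1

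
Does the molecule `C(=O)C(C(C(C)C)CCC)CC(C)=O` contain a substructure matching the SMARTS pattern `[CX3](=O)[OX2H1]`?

No

The pattern [CX3](=O)[OX2H1] describes an sp2 carbon double-bonded to O and single-bonded to an -OH oxygen — a carboxylic acid.
The closest candidate here is an aldehyde (-CHO), but there is no singly-bonded oxygen on the carbonyl carbon. No other fragment satisfies the full query, so there is no match.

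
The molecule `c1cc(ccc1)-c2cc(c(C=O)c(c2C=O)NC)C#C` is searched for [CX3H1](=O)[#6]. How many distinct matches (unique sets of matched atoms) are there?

[CX3H1](=O)[#6] is the SMARTS for an aldehyde: an sp2 carbon with one H, double-bonded to O and single-bonded to carbon.
The molecule carries 2 separate instances of an aldehyde (-CHO) meeting every constraint; each maps to a distinct set of atoms, giving 2 matches.

2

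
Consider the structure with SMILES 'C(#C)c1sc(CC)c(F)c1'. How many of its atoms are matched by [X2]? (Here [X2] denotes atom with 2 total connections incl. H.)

3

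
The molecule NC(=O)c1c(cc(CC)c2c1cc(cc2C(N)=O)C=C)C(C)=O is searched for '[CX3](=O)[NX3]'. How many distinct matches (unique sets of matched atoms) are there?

2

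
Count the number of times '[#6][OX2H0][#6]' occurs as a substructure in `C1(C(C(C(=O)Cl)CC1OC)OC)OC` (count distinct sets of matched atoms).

3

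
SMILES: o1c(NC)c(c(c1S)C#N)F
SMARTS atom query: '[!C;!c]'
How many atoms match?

5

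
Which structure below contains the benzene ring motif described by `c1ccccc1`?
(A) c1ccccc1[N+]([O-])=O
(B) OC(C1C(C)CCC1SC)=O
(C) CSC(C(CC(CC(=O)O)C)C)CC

A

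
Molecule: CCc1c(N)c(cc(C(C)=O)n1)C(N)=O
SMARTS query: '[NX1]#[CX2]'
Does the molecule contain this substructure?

No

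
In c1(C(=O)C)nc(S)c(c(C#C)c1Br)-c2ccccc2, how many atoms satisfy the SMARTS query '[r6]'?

12

Check the 19 heavy atoms by environment: 1× n (aromatic, in 6-ring) → match; 11× c (aromatic, in 6-ring) → match; 1× Br (acyclic) → no; 1× S (acyclic) → no; 4× C (acyclic) → no; 1× O (acyclic) → no.
Summing the matching environments: 1 + 11 = 12 matching atoms.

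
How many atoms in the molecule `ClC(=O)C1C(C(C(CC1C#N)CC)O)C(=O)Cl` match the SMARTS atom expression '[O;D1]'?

3

The query [O;D1] means: aliphatic oxygen bonded to exactly one heavy atom.
Check the 17 heavy atoms by environment: 7× C (D3) → no; 3× C (D2) → no; 3× O (D1) → match; 2× Cl (D1) → no; 1× C (D1) → no; 1× N (D1) → no.
That gives 3 matching atoms.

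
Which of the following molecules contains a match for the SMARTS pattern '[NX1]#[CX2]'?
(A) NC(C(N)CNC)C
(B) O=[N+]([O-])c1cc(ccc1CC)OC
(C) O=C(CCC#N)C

C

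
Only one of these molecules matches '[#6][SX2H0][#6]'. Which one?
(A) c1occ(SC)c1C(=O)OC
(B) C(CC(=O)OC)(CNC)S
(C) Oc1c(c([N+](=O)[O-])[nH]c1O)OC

A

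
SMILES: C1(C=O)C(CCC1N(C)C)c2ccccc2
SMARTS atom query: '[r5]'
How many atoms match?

Check the 16 heavy atoms by environment: 5× C (in 5-ring) → match; 1× N (acyclic) → no; 3× C (acyclic) → no; 6× c (aromatic, in 6-ring) → no; 1× O (acyclic) → no.
That gives 5 matching atoms.

5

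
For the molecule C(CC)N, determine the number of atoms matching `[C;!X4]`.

0

The query [C;!X4] means: aliphatic carbon that does not have four total connections.
Check the 4 heavy atoms by environment: 3× C (X4) → no; 1× N (X3) → no.
No environment satisfies the query, so 0 matching atoms.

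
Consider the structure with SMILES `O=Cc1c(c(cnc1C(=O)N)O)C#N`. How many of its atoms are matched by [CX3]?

The query [CX3] means: C with X3: aliphatic carbon with exactly 3 total connections.
Check the 14 heavy atoms by environment: 1× n (aromatic, X2) → no; 5× c (aromatic, X3) → no; 2× C (X3) → match; 2× O (X1) → no; 1× C (X2) → no; 1× N (X1) → no; 1× N (X3) → no; 1× O (X2) → no.
That gives 2 matching atoms.

2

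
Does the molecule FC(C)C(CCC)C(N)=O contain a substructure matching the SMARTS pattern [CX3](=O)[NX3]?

Yes

The pattern [CX3](=O)[NX3] describes a carbonyl carbon bonded to a trivalent nitrogen — an amide.
The molecule carries a primary amide (-C(=O)NH2), whose atoms satisfy every constraint of the query, so the pattern matches.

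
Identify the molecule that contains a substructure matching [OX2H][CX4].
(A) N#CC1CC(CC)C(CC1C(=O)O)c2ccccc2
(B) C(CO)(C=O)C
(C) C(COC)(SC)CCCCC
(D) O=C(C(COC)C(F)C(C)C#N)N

B

[OX2H][CX4] describes a hydroxyl oxygen bound to an sp3 (X4) carbon (an aliphatic alcohol).
(A) has a carboxylic acid group (-C(=O)OH) but the -OH is on a CX3 carbonyl carbon, not a CX4 carbon.
(B) contains a hydroxyl group (-OH), which satisfies every atom and bond constraint.
(C) has a methoxy ether (-OCH3) but the oxygen has H0 (ether), not H1.
(D) has a methoxy ether (-OCH3) but the oxygen has H0 (ether), not H1.
So the answer is (B).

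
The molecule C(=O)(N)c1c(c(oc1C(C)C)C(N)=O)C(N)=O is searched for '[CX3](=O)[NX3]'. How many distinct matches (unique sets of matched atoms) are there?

[CX3](=O)[NX3] is the SMARTS for an amide: a carbonyl carbon bonded to a trivalent nitrogen.
The molecule carries 3 separate instances of a primary amide (-C(=O)NH2) meeting every constraint; each maps to a distinct set of atoms, giving 3 matches.

3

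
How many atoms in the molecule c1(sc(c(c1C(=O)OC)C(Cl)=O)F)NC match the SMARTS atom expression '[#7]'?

1

The query [#7] means: #7 matches any nitrogen atom regardless of aromaticity.
Check the 15 heavy atoms by environment: 1× s (aromatic) → no; 4× c (aromatic) → no; 4× C → no; 3× O → no; 1× Cl → no; 1× N → match; 1× F → no.
That gives 1 matching atom.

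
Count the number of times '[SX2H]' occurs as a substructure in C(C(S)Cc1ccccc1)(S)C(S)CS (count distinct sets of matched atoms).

4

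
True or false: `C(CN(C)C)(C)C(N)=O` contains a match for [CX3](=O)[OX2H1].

The pattern [CX3](=O)[OX2H1] describes an sp2 carbon double-bonded to O and single-bonded to an -OH oxygen — a carboxylic acid.
The closest candidate here is a primary amide (-C(=O)NH2), but the carbonyl is bonded to N, not to an -OH oxygen. No other fragment satisfies the full query, so there is no match.

False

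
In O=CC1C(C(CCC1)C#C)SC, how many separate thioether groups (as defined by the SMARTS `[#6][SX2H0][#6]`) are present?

[#6][SX2H0][#6] is the SMARTS for a thioether: an aliphatic sulfur bridging two carbons with no H on the sulfur.
Exactly one fragment in the molecule meets all constraints, giving 1 match.

1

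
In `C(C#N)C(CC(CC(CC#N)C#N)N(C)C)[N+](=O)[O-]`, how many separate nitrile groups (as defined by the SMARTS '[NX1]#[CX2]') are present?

[NX1]#[CX2] is the SMARTS for a nitrile: a nitrogen triple-bonded to a two-connected carbon.
The molecule carries 3 separate instances of a nitrile (-C#N) meeting every constraint; each maps to a distinct set of atoms, giving 3 matches.

3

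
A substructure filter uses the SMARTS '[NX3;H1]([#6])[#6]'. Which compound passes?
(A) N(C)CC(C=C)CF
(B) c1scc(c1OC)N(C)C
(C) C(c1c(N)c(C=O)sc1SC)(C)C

A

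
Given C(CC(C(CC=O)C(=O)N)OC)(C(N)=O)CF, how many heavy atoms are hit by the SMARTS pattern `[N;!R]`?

2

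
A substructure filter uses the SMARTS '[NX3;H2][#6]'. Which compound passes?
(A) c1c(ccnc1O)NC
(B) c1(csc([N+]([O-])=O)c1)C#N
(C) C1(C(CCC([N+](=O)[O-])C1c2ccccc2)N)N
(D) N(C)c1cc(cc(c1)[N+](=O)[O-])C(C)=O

[NX3;H2][#6] describes a trivalent nitrogen with two H attached to carbon (a primary amine).
(A) has an N-methylamino group (-NHCH3) but the nitrogen bears two carbons and only one H (H1), not H2.
(B) has a nitrile (-C#N) but the nitrogen is NX1 (triple-bonded), not NX3 with two H.
(C) contains a primary amino group (-NH2), which satisfies every atom and bond constraint.
(D) has an N-methylamino group (-NHCH3) but the nitrogen bears two carbons and only one H (H1), not H2.
So the answer is (C).

C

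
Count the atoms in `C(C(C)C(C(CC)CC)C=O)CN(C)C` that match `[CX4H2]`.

4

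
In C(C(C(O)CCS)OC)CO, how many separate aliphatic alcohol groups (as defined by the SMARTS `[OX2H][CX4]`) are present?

2

[OX2H][CX4] is the SMARTS for an aliphatic alcohol: a hydroxyl oxygen bound to an sp3 (X4) carbon.
The molecule carries 2 separate instances of a hydroxyl group (-OH) meeting every constraint; each maps to a distinct set of atoms, giving 2 matches.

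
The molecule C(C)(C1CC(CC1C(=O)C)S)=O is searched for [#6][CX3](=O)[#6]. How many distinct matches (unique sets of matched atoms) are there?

[#6][CX3](=O)[#6] is the SMARTS for a ketone: a carbonyl carbon (no H) flanked by two carbons.
The molecule carries 2 separate instances of an acetyl/ketone group (-C(=O)CH3) meeting every constraint; each maps to a distinct set of atoms, giving 2 matches.

2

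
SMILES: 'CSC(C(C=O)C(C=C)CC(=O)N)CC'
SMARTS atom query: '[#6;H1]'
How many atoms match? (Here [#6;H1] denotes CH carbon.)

5

Check the 15 heavy atoms by environment: 2× C (H3) → no; 3× C (H2) → no; 5× C (H1) → match; 1× S (H0) → no; 1× C (H0) → no; 2× O (H0) → no; 1× N (H2) → no.
That gives 5 matching atoms.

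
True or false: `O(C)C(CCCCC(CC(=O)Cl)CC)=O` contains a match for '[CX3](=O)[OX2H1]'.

The pattern [CX3](=O)[OX2H1] describes an sp2 carbon double-bonded to O and single-bonded to an -OH oxygen — a carboxylic acid.
The closest candidate here is a methyl-ester group (-C(=O)OCH3), but the singly-bonded O has no H (OX2H0, not OX2H1). No other fragment satisfies the full query, so there is no match.

False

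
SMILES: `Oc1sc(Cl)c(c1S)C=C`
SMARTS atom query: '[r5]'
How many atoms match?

5

Check the 10 heavy atoms by environment: 1× s (aromatic, in 5-ring) → match; 4× c (aromatic, in 5-ring) → match; 1× S (acyclic) → no; 2× C (acyclic) → no; 1× O (acyclic) → no; 1× Cl (acyclic) → no.
Summing the matching environments: 1 + 4 = 5 matching atoms.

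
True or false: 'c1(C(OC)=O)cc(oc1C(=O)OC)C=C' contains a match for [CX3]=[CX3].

The pattern [CX3]=[CX3] describes a non-aromatic C=C double bond between two sp2 carbons — an alkene.
The molecule carries a vinyl group (-CH=CH2), whose atoms satisfy every constraint of the query, so the pattern matches.

True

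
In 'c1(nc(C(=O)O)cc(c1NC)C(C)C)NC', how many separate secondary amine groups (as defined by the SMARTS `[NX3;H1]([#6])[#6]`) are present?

2

[NX3;H1]([#6])[#6] is the SMARTS for a secondary amine: a trivalent nitrogen with one H, bonded to two carbons.
The molecule carries 2 separate instances of an N-methylamino group (-NHCH3) meeting every constraint; each maps to a distinct set of atoms, giving 2 matches.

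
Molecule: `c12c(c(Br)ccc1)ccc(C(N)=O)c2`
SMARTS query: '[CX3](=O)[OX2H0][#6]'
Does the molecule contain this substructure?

No

The pattern [CX3](=O)[OX2H0][#6] describes a carbonyl carbon bonded to an oxygen that is itself bonded to carbon (no H on that O) — an ester.
The closest candidate here is a primary amide (-C(=O)NH2), but the carbonyl is bonded to N, not to an O-C linkage. No other fragment satisfies the full query, so there is no match.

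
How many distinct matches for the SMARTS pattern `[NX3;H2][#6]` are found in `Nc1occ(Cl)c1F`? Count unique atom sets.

1

[NX3;H2][#6] is the SMARTS for a primary amine: a trivalent nitrogen with two H attached to carbon.
Exactly one fragment in the molecule meets all constraints, giving 1 match.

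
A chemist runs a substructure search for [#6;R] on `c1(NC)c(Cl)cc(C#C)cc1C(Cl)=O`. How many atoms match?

6

The query [#6;R] means: carbon that is part of a ring.
Check the 14 heavy atoms by environment: 6× c (aromatic, in 6-ring) → match; 1× N (acyclic) → no; 4× C (acyclic) → no; 2× Cl (acyclic) → no; 1× O (acyclic) → no.
That gives 6 matching atoms.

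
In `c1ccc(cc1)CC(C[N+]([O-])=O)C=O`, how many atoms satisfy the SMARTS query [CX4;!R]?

3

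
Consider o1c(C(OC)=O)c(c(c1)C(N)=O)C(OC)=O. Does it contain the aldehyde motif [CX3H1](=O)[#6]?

No

The pattern [CX3H1](=O)[#6] describes an sp2 carbon with one H, double-bonded to O and single-bonded to carbon — an aldehyde.
The closest candidate here is a methyl-ester group (-C(=O)OCH3), but the carbonyl carbon has H0, not H1. No other fragment satisfies the full query, so there is no match.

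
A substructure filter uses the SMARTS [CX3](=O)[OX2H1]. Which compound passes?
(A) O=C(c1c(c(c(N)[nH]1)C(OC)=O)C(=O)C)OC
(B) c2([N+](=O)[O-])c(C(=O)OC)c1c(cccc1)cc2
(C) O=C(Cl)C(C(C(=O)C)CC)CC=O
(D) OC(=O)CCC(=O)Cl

D

[CX3](=O)[OX2H1] describes an sp2 carbon double-bonded to O and single-bonded to an -OH oxygen (a carboxylic acid).
(A) has a methyl-ester group (-C(=O)OCH3) but the singly-bonded O has no H (OX2H0, not OX2H1).
(B) has a methyl-ester group (-C(=O)OCH3) but the singly-bonded O has no H (OX2H0, not OX2H1).
(C) has an acyl chloride (-C(=O)Cl) but the carbonyl is bonded to Cl, not to an -OH oxygen.
(D) contains a carboxylic acid group (-C(=O)OH), which satisfies every atom and bond constraint.
So the answer is (D).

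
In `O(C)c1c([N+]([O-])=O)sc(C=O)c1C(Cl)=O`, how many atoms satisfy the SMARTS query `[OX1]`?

The query [OX1] means: aliphatic oxygen with one total connection — typically a carbonyl =O or an oxide.
Check the 15 heavy atoms by environment: 1× s (aromatic, X2) → no; 4× c (aromatic, X3) → no; 2× C (X3) → no; 3× O (X1) → match; 1× Cl (X1) → no; 1× O (X2) → no; 1× C (X4) → no; 1× N (charge +1, X3) → no; 1× O (charge -1, X1) → match.
Summing the matching environments: 3 + 1 = 4 matching atoms.

4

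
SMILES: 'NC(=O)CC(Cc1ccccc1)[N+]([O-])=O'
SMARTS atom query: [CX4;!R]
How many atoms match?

The query [CX4;!R] means: aliphatic carbon with four total connections, not in a ring.
Check the 15 heavy atoms by environment: 3× C (X4, acyclic) → match; 1× C (X3, acyclic) → no; 2× O (X1, acyclic) → no; 1× N (X3, acyclic) → no; 1× N (charge +1, X3, acyclic) → no; 1× O (charge -1, X1, acyclic) → no; 6× c (aromatic, X3, in 6-ring) → no.
That gives 3 matching atoms.

3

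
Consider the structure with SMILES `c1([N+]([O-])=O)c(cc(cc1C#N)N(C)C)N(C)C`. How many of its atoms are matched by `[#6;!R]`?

Check the 17 heavy atoms by environment: 6× c (aromatic, in 6-ring) → no; 3× N (acyclic) → no; 5× C (acyclic) → match; 1× N (charge +1, acyclic) → no; 1× O (charge -1, acyclic) → no; 1× O (acyclic) → no.
That gives 5 matching atoms.

5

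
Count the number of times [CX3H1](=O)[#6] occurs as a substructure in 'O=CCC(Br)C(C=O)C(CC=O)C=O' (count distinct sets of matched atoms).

4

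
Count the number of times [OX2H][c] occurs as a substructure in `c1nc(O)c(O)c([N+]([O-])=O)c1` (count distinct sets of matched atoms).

2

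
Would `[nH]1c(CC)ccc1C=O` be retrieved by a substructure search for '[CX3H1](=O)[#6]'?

The pattern [CX3H1](=O)[#6] describes an sp2 carbon with one H, double-bonded to O and single-bonded to carbon — an aldehyde.
The molecule carries an aldehyde (-CHO), whose atoms satisfy every constraint of the query, so the pattern matches.

Yes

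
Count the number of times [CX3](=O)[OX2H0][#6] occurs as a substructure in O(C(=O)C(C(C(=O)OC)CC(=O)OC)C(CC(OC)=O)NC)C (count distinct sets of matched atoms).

[CX3](=O)[OX2H0][#6] is the SMARTS for an ester: a carbonyl carbon bonded to an oxygen that is itself bonded to carbon (no H on that O).
The molecule carries 4 separate instances of a methyl-ester group (-C(=O)OCH3) meeting every constraint; each maps to a distinct set of atoms, giving 4 matches.

4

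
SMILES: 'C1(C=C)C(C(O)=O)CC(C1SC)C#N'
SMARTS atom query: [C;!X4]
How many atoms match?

4

Check the 14 heavy atoms by environment: 6× C (X4) → no; 3× C (X3) → match; 1× O (X1) → no; 1× O (X2) → no; 1× S (X2) → no; 1× C (X2) → match; 1× N (X1) → no.
Summing the matching environments: 3 + 1 = 4 matching atoms.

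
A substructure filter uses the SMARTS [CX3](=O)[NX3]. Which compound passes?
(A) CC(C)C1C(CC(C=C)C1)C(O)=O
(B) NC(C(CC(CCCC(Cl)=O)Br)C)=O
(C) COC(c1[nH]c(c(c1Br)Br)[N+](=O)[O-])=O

B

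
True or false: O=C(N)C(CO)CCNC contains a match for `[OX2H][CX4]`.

True

The pattern [OX2H][CX4] describes a hydroxyl oxygen bound to an sp3 (X4) carbon — an aliphatic alcohol.
The molecule carries a hydroxyl group (-OH), whose atoms satisfy every constraint of the query, so the pattern matches.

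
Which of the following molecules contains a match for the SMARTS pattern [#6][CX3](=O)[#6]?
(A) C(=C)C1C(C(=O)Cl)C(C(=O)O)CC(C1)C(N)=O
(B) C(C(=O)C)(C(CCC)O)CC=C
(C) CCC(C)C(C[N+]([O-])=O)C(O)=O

[#6][CX3](=O)[#6] describes a carbonyl carbon (no H) flanked by two carbons (a ketone).
(A) has a carboxylic acid group (-C(=O)OH) but one neighbour of the carbonyl carbon is O, not C.
(B) contains an acetyl/ketone group (-C(=O)CH3), which satisfies every atom and bond constraint.
(C) has a carboxylic acid group (-C(=O)OH) but one neighbour of the carbonyl carbon is O, not C.
So the answer is (B).

B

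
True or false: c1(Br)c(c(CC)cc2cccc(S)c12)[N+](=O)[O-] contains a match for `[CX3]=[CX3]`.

The pattern [CX3]=[CX3] describes a non-aromatic C=C double bond between two sp2 carbons — an alkene.
The closest candidate here is an ethyl group (-CH2CH3), but its C-C bond is a single bond between CX4 carbons, not CX3=CX3. No other fragment satisfies the full query, so there is no match.

False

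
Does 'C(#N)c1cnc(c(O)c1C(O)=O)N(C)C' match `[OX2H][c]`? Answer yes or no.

The pattern [OX2H][c] describes a hydroxyl oxygen attached to an aromatic carbon — a phenol.
The molecule carries a hydroxyl group (-OH), whose atoms satisfy every constraint of the query, so the pattern matches.

Yes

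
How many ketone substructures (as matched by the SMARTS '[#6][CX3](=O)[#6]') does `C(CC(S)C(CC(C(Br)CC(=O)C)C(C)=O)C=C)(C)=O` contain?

[#6][CX3](=O)[#6] is the SMARTS for a ketone: a carbonyl carbon (no H) flanked by two carbons.
The molecule carries 3 separate instances of an acetyl/ketone group (-C(=O)CH3) meeting every constraint; each maps to a distinct set of atoms, giving 3 matches.

3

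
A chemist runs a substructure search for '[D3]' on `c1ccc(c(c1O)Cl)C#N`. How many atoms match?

3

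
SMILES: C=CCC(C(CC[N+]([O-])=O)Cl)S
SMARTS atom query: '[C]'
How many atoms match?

7

Check the 12 heavy atoms by environment: 7× C → match; 1× Cl → no; 1× N (charge +1) → no; 1× O (charge -1) → no; 1× O → no; 1× S → no.
That gives 7 matching atoms.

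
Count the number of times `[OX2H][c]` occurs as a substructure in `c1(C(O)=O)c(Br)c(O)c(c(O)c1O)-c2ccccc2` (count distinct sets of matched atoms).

[OX2H][c] is the SMARTS for a phenol: a hydroxyl oxygen attached to an aromatic carbon.
The molecule carries 3 separate instances of a hydroxyl group (-OH) meeting every constraint; each maps to a distinct set of atoms, giving 3 matches.

3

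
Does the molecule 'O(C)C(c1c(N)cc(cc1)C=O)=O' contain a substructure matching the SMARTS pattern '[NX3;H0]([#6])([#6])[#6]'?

The pattern [NX3;H0]([#6])([#6])[#6] describes a trivalent nitrogen with no H, bonded to three carbons — a tertiary amine.
The closest candidate here is a primary amino group (-NH2), but the nitrogen has H2, not H0 with three carbons. No other fragment satisfies the full query, so there is no match.

No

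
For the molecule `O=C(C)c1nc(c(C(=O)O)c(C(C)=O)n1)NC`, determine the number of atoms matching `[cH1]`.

The query [cH1] means: aromatic carbon bearing exactly one hydrogen.
Check the 17 heavy atoms by environment: 2× n (aromatic, H0) → no; 4× c (aromatic, H0) → no; 3× C (H0) → no; 3× O (H0) → no; 3× C (H3) → no; 1× O (H1) → no; 1× N (H1) → no.
No environment satisfies the query, so 0 matching atoms.

0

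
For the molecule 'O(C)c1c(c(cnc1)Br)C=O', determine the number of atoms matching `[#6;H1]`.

3

Check the 11 heavy atoms by environment: 1× n (aromatic, H0) → no; 2× c (aromatic, H1) → match; 3× c (aromatic, H0) → no; 2× O (H0) → no; 1× C (H3) → no; 1× Br (H0) → no; 1× C (H1) → match.
Summing the matching environments: 2 + 1 = 3 matching atoms.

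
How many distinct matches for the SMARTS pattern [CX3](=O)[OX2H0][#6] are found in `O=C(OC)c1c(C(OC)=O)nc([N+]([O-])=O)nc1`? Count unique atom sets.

2

[CX3](=O)[OX2H0][#6] is the SMARTS for an ester: a carbonyl carbon bonded to an oxygen that is itself bonded to carbon (no H on that O).
The molecule carries 2 separate instances of a methyl-ester group (-C(=O)OCH3) meeting every constraint; each maps to a distinct set of atoms, giving 2 matches.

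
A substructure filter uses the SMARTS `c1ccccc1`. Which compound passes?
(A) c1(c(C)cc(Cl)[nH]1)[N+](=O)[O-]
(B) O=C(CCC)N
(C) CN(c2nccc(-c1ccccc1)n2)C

c1ccccc1 describes six aromatic carbons in a ring (a benzene ring).
(A) has a methyl group (-CH3) but no six-membered all-carbon aromatic ring is present.
(B) has a methyl group (-CH3) but no six-membered all-carbon aromatic ring is present.
(C) contains a phenyl ring, which satisfies every atom and bond constraint.
So the answer is (C).

C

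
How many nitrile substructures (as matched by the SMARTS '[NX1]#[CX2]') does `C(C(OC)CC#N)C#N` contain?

2

[NX1]#[CX2] is the SMARTS for a nitrile: a nitrogen triple-bonded to a two-connected carbon.
The molecule carries 2 separate instances of a nitrile (-C#N) meeting every constraint; each maps to a distinct set of atoms, giving 2 matches.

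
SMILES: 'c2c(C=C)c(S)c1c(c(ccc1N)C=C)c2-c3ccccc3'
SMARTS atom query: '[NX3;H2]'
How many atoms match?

Check the 22 heavy atoms by environment: 8× c (aromatic, H0, X3) → no; 8× c (aromatic, H1, X3) → no; 2× C (H1, X3) → no; 2× C (H2, X3) → no; 1× N (H2, X3) → match; 1× S (H1, X2) → no.
That gives 1 matching atom.

1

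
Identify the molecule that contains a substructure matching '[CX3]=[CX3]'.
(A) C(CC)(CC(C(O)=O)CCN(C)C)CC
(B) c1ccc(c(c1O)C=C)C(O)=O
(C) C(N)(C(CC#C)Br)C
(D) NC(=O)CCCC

B

[CX3]=[CX3] describes a non-aromatic C=C double bond between two sp2 carbons (an alkene).
(A) has an ethyl group (-CH2CH3) but its C-C bond is a single bond between CX4 carbons, not CX3=CX3.
(B) contains a vinyl group (-CH=CH2), which satisfies every atom and bond constraint.
(C) has an ethynyl group (-C#CH) but the C-C bond is a triple bond, not a double bond.
(D) has an ethyl group (-CH2CH3) but its C-C bond is a single bond between CX4 carbons, not CX3=CX3.
So the answer is (B).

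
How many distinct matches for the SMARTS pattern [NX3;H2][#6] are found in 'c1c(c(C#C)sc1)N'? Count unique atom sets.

[NX3;H2][#6] is the SMARTS for a primary amine: a trivalent nitrogen with two H attached to carbon.
Exactly one fragment in the molecule meets all constraints, giving 1 match.

1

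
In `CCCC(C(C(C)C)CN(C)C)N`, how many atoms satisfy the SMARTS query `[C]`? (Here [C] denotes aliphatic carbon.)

11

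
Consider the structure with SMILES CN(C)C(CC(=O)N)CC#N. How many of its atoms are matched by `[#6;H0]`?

2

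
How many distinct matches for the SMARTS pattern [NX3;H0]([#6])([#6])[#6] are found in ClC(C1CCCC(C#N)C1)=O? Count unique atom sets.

0

[NX3;H0]([#6])([#6])[#6] is the SMARTS for a tertiary amine: a trivalent nitrogen with no H, bonded to three carbons.
No fragment in the molecule satisfies every constraint, giving 0 matches.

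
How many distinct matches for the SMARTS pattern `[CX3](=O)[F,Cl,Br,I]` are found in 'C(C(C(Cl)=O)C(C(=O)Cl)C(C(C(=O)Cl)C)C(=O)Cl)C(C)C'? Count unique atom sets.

4

[CX3](=O)[F,Cl,Br,I] is the SMARTS for an acyl halide: a carbonyl carbon bonded to a halogen.
The molecule carries 4 separate instances of an acyl chloride (-C(=O)Cl) meeting every constraint; each maps to a distinct set of atoms, giving 4 matches.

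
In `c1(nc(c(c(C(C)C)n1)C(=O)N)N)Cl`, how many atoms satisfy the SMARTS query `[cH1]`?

0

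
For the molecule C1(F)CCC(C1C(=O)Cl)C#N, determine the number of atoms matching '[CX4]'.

5

Check the 11 heavy atoms by environment: 5× C (X4) → match; 1× C (X3) → no; 1× O (X1) → no; 1× Cl (X1) → no; 1× F (X1) → no; 1× C (X2) → no; 1× N (X1) → no.
That gives 5 matching atoms.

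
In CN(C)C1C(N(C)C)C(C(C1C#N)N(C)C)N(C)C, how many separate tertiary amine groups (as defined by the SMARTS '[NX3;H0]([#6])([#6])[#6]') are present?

4

[NX3;H0]([#6])([#6])[#6] is the SMARTS for a tertiary amine: a trivalent nitrogen with no H, bonded to three carbons.
The molecule carries 4 separate instances of a dimethylamino group (-N(CH3)2) meeting every constraint; each maps to a distinct set of atoms, giving 4 matches.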